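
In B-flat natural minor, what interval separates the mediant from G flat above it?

perfect fourth

The mediant of Bb natural minor is Db.
Db up to Gb: letters D→G make it a fourth; 5 semitones makes it perfect.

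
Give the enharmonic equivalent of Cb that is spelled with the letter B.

Plain B sits at the same pitch as Cb, so on the letter B the same pitch needs a natural: B.

B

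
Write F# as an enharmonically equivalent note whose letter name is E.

F# is pitch class 6. The letter E alone is pitch class 4.
To reach pitch class 6 from E requires an offset of +2 semitones, i.e. double sharp: E##.

E##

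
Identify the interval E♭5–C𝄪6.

Counting letters E–F–G–A–B–C gives a sixth.
Eb→C## = 11 semitones, 2 wider than the major sixth (9), so doubly augmented.

doubly augmented sixth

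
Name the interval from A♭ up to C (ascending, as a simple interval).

major third

The letter names run A→C, a span of 2 letter steps, so the interval is some kind of third.
Ab to C is 4 semitones. A major third is 4, so 4 makes it major.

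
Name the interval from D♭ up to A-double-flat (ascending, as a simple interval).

diminished fifth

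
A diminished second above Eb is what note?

Fbb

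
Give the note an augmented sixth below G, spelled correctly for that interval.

Bbb

A sixth below G lands on the letter B.
An augmented sixth spans 10 semitones, so G moves to pitch class 9. On the letter B that is Bbb.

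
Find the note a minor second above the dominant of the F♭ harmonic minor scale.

Dbb

The dominant of Fb harmonic minor is Cb.
A minor second (1 semitone) above Cb lands on the letter D, giving Dbb.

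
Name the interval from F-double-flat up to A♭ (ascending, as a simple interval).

augmented third

The letter names run F→A, a span of 2 letter steps, so the interval is some kind of third.
Fbb to Ab is 5 semitones. A major third is 4, so 5 makes it augmented.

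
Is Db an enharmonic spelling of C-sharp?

Yes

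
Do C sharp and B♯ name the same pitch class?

C# is pitch class 1; B# is pitch class 0.
The pitch classes differ (1 vs. 0), so they are not enharmonic equivalents.

No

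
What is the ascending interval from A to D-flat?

The letter names run A→D, a span of 3 letter steps, so the interval is some kind of fourth.
A to Db is 4 semitones. A perfect fourth is 5, so 4 makes it diminished.

diminished fourth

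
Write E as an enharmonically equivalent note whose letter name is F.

Plain F sits 1 semitone above E, so on the letter F the same pitch needs a flat: Fb.

Fb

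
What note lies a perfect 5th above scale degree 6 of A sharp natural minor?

C#

Scale degree 6 of A# natural minor is F#.
A perfect fifth (7 semitones) above F# lands on the letter C, giving C#.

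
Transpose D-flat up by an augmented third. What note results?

D up a major third is F#, so the target letter is F.
From Db, an augmented third is 5 semitones up: F#.

F#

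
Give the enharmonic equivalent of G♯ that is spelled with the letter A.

G# is pitch class 8. The letter A alone is pitch class 9.
To reach pitch class 8 from A requires an offset of -1 semitone, i.e. flat: Ab.

Ab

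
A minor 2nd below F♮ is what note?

A second below F lands on the letter E.
A minor second spans 1 semitone, so F moves to pitch class 4. On the letter E that is E.

E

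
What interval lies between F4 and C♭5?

diminished fifth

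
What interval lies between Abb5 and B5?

doubly augmented second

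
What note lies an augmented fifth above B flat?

B up a perfect fifth is F#, so the target letter is F.
From Bb, an augmented fifth is 8 semitones up: F#.

F#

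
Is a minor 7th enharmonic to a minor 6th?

No

A minor seventh spans 10 semitones; a minor sixth spans 8.
The spans differ, so they are not enharmonic equivalents.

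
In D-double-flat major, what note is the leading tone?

Cb

Degree 7 takes the letter 6 steps above D, which is C.
In major, degree 7 sits 11 semitones above the tonic. Dbb + 11 semitones is pitch class 11, spelled on C as Cb.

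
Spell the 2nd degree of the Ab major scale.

The Ab major scale runs Ab Bb C Db Eb F G.
Degree 2 is Bb.

Bb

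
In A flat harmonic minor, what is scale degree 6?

Fb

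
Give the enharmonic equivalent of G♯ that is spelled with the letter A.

Ab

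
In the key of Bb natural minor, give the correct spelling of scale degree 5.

F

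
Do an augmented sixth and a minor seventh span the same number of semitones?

An augmented sixth spans 10 semitones; a minor seventh spans 10.
They are enharmonically equivalent.

Yes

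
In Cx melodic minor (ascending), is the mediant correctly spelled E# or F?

E#

Each scale degree takes a distinct letter name. Degree 3 of a scale on C must use the letter E.
E# and F are enharmonically the same pitch, but only E# uses the letter E, so it is the correct spelling here.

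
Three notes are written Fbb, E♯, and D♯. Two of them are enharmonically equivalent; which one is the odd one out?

E#

In 12-tone equal temperament, enharmonic equivalents share a pitch class. Fbb is pitch class 3; E# is pitch class 5; D# is pitch class 3.
Fbb and D# share pitch class 3, while E# is pitch class 5.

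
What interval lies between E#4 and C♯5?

Counting letters E–F–G–A–B–C gives a sixth.
E#→C# = 8 semitones, 1 narrower than the major sixth (9), so minor.

minor sixth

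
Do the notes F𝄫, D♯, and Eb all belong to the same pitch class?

Yes

Fbb = pitch class 3 and D# = pitch class 3 and Eb = pitch class 3 — the same pitch class, so they are enharmonic equivalents.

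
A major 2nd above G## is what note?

A##

A second above G lands on the letter A.
A major second spans 2 semitones, so G## moves to pitch class 11. On the letter A that is A##.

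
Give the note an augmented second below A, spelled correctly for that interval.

Gb

A down a major second is G, so the target letter is G.
From A, an augmented second is 3 semitones down: Gb.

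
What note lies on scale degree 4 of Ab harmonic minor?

Db

The Ab harmonic minor scale runs Ab Bb Cb Db Eb Fb G.
Degree 4 is Db.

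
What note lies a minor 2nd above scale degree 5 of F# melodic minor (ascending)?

D

Scale degree 5 of F# melodic minor (ascending) is C#.
A minor second (1 semitone) above C# lands on the letter D, giving D.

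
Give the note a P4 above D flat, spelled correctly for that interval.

Gb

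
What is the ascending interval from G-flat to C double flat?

Counting letters G–A–B–C gives a fourth.
Gb→Cbb = 4 semitones, 1 narrower than the perfect fourth (5), so diminished.

diminished fourth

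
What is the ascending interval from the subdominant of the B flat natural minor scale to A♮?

The subdominant of Bb natural minor is Eb.
Eb up to A: letters E→A make it a fourth; 6 semitones makes it augmented.

augmented fourth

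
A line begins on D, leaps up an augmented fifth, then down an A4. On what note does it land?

An augmented fifth up from D is A# (letter A, 8 semitones up).
An augmented fourth down from A# is E (letter E, 6 semitones down).

E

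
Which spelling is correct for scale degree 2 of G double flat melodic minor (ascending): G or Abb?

Each scale degree takes a distinct letter name. Degree 2 of a scale on G must use the letter A.
Abb and G are enharmonically the same pitch, but only Abb uses the letter A, so it is the correct spelling here.

Abb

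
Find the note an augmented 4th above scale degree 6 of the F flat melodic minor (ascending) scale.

G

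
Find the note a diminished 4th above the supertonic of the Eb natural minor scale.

Bbb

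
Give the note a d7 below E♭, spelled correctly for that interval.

A seventh below E lands on the letter F.
A diminished seventh spans 9 semitones, so Eb moves to pitch class 6. On the letter F that is F#.

F#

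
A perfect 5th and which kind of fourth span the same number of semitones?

doubly augmented

A perfect fifth spans 7 semitones.
A fourth spanning 7 semitones is doubly augmented (the perfect fourth is 5).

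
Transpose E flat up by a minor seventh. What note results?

E up a major seventh is D#, so the target letter is D.
From Eb, a minor seventh is 10 semitones up: Db.

Db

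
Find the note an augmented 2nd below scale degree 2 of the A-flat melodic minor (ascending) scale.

Abb

Scale degree 2 of Ab melodic minor (ascending) is Bb.
An augmented second (3 semitones) below Bb lands on the letter A, giving Abb.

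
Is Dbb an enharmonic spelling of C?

Dbb = pitch class 0 and C = pitch class 0 — the same pitch class, so they are enharmonic equivalents.

Yes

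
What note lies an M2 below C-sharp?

B

C down a major second is Bb, so the target letter is B.
From C#, a major second is 2 semitones down: B.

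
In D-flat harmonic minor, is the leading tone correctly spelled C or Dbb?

C

Each scale degree takes a distinct letter name. Degree 7 of a scale on D must use the letter C.
C and Dbb are enharmonically the same pitch, but only C uses the letter C, so it is the correct spelling here.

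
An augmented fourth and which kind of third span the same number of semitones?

doubly augmented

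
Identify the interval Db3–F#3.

Counting letters D–E–F gives a third.
Db→F# = 5 semitones, 1 wider than the major third (4), so augmented.

augmented third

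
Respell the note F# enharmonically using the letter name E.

F# is pitch class 6. The letter E alone is pitch class 4.
To reach pitch class 6 from E requires an offset of +2 semitones, i.e. double sharp: E##.

E##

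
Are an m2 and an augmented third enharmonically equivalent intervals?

A minor second spans 1 semitone; an augmented third spans 5.
The spans differ, so they are not enharmonic equivalents.

No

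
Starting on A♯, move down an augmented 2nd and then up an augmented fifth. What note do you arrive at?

An augmented second down from A# is G (letter G, 3 semitones down).
An augmented fifth up from G is D# (letter D, 8 semitones up).

D#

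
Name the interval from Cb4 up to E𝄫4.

minor third

Counting letters C–D–E gives a third.
Cb→Ebb = 3 semitones, 1 narrower than the major third (4), so minor.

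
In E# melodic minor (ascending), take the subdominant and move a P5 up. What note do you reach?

The subdominant of E# melodic minor (ascending) is A#.
A perfect fifth (7 semitones) above A# lands on the letter E, giving E#.

E#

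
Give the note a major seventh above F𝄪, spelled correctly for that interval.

E##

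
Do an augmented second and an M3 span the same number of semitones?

An augmented second spans 3 semitones; a major third spans 4.
The spans differ, so they are not enharmonic equivalents.

No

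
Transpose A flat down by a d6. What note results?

C#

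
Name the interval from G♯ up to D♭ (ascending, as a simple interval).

doubly diminished fifth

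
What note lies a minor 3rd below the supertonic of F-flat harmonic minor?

Eb

The supertonic of Fb harmonic minor is Gb.
A minor third (3 semitones) below Gb lands on the letter E, giving Eb.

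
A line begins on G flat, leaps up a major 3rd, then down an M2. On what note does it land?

Ab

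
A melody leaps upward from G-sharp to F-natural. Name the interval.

Counting letters G–A–B–C–D–E–F gives a seventh.
G#→F = 9 semitones, 2 narrower than the major seventh (11), so diminished.

diminished seventh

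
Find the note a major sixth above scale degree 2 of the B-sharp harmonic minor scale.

A##

Scale degree 2 of B# harmonic minor is C##.
A major sixth (9 semitones) above C## lands on the letter A, giving A##.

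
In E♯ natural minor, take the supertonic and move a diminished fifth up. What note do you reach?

The supertonic of E# natural minor is F##.
A diminished fifth (6 semitones) above F## lands on the letter C, giving C#.

C#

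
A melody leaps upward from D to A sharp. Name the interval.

augmented fifth

Counting letters D–E–F–G–A gives a fifth.
D→A# = 8 semitones, 1 wider than the perfect fifth (7), so augmented.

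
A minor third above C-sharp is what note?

A third above C lands on the letter E.
A minor third spans 3 semitones, so C# moves to pitch class 4. On the letter E that is E.

E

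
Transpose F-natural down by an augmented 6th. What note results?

Abb

F down a major sixth is Ab, so the target letter is A.
From F, an augmented sixth is 10 semitones down: Abb.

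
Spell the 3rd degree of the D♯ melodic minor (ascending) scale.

F#

Degree 3 takes the letter 2 steps above D, which is F.
In melodic minor (ascending), degree 3 sits 3 semitones above the tonic. D# + 3 semitones is pitch class 6, spelled on F as F#.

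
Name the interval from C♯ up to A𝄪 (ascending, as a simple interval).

augmented sixth

The letter names run C→A, a span of 5 letter steps, so the interval is some kind of sixth.
C# to A## is 10 semitones. A major sixth is 9, so 10 makes it augmented.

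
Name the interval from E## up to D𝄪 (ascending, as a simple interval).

The letter names run E→D, a span of 6 letter steps, so the interval is some kind of seventh.
E## to D## is 10 semitones. A major seventh is 11, so 10 makes it minor.

minor seventh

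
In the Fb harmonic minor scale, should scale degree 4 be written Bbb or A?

Bbb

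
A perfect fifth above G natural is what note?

D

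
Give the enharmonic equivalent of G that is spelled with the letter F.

F##

G is pitch class 7. The letter F alone is pitch class 5.
To reach pitch class 7 from F requires an offset of +2 semitones, i.e. double sharp: F##.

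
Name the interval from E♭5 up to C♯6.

augmented sixth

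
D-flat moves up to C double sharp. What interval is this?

doubly augmented seventh

Counting letters D–E–F–G–A–B–C gives a seventh.
Db→C## = 13 semitones, 2 wider than the major seventh (11), so doubly augmented.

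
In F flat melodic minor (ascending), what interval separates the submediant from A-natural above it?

augmented fifth

The submediant of Fb melodic minor (ascending) is Db.
Db up to A: letters D→A make it a fifth; 8 semitones makes it augmented.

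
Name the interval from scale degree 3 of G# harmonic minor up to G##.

augmented sixth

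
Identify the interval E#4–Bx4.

augmented fifth

Counting letters E–F–G–A–B gives a fifth.
E#→B## = 8 semitones, 1 wider than the perfect fifth (7), so augmented.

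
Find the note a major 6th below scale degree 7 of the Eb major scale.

F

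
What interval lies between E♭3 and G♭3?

minor third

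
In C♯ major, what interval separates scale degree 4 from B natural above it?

Scale degree 4 of C# major is F#.
F# up to B: letters F→B make it a fourth; 5 semitones makes it perfect.

perfect fourth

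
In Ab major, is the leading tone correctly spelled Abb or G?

Each scale degree takes a distinct letter name. Degree 7 of a scale on A must use the letter G.
G and Abb are enharmonically the same pitch, but only G uses the letter G, so it is the correct spelling here.

G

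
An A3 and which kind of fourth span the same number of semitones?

perfect

An augmented third spans 5 semitones.
A fourth spanning 5 semitones is perfect (the perfect fourth is 5).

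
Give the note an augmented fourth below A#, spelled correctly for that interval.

E

A fourth below A lands on the letter E.
An augmented fourth spans 6 semitones, so A# moves to pitch class 4. On the letter E that is E.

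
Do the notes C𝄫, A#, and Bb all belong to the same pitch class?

Yes

Cbb = pitch class 10 and A# = pitch class 10 and Bb = pitch class 10 — the same pitch class, so they are enharmonic equivalents.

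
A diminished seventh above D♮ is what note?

Cb

D up a major seventh is C#, so the target letter is C.
From D, a diminished seventh is 9 semitones up: Cb.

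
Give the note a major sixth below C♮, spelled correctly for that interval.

C down a major sixth is Eb, so the target letter is E.
From C, a major sixth is 9 semitones down: Eb.

Eb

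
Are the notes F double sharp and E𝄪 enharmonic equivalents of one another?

No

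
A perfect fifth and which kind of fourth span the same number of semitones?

doubly augmented

A perfect fifth spans 7 semitones.
A fourth spanning 7 semitones is doubly augmented (the perfect fourth is 5).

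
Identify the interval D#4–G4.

The letter names run D→G, a span of 3 letter steps, so the interval is some kind of fourth.
D# to G is 4 semitones. A perfect fourth is 5, so 4 makes it diminished.

diminished fourth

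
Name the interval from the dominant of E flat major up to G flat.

The dominant of Eb major is Bb.
Bb up to Gb: letters B→G make it a sixth; 8 semitones makes it minor.

minor sixth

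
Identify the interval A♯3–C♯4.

Counting letters A–B–C gives a third.
A#→C# = 3 semitones, 1 narrower than the major third (4), so minor.

minor third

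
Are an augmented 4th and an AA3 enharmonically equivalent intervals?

An augmented fourth spans 6 semitones; a doubly augmented third spans 6.
They are enharmonically equivalent.

Yes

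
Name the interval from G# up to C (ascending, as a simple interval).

The letter names run G→C, a span of 3 letter steps, so the interval is some kind of fourth.
G# to C is 4 semitones. A perfect fourth is 5, so 4 makes it diminished.

diminished fourth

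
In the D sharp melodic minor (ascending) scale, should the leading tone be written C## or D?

C##

Each scale degree takes a distinct letter name. Degree 7 of a scale on D must use the letter C.
C## and D are enharmonically the same pitch, but only C## uses the letter C, so it is the correct spelling here.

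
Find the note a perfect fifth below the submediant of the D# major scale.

E#

The submediant of D# major is B#.
A perfect fifth (7 semitones) below B# lands on the letter E, giving E#.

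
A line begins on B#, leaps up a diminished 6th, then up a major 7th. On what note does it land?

F#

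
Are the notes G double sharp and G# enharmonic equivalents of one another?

G## is pitch class 9; G# is pitch class 8.
The pitch classes differ (9 vs. 8), so they are not enharmonic equivalents.

No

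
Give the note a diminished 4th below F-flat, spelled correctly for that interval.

C

F down a perfect fourth is C, so the target letter is C.
From Fb, a diminished fourth is 4 semitones down: C.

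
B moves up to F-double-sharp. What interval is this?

augmented fifth

The letter names run B→F, a span of 4 letter steps, so the interval is some kind of fifth.
B to F## is 8 semitones. A perfect fifth is 7, so 8 makes it augmented.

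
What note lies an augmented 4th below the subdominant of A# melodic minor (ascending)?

A

The subdominant of A# melodic minor (ascending) is D#.
An augmented fourth (6 semitones) below D# lands on the letter A, giving A.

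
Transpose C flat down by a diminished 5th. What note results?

F

A fifth below C lands on the letter F.
A diminished fifth spans 6 semitones, so Cb moves to pitch class 5. On the letter F that is F.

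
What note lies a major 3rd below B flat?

B down a major third is G, so the target letter is G.
From Bb, a major third is 4 semitones down: Gb.

Gb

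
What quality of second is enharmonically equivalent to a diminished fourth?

A diminished fourth spans 4 semitones.
A second spanning 4 semitones is doubly augmented (the major second is 2).

doubly augmented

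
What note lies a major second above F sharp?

G#

F up a major second is G, so the target letter is G.
From F#, a major second is 2 semitones up: G#.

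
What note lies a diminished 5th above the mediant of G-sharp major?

The mediant of G# major is B#.
A diminished fifth (6 semitones) above B# lands on the letter F, giving F#.

F#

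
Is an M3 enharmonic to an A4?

A major third spans 4 semitones; an augmented fourth spans 6.
The spans differ, so they are not enharmonic equivalents.

No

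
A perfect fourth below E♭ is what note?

Bb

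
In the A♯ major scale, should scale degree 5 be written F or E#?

Each scale degree takes a distinct letter name. Degree 5 of a scale on A must use the letter E.
E# and F are enharmonically the same pitch, but only E# uses the letter E, so it is the correct spelling here.

E#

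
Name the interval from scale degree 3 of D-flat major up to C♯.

Scale degree 3 of Db major is F.
F up to C#: letters F→C make it a fifth; 8 semitones makes it augmented.

augmented fifth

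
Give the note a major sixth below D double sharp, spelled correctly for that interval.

F##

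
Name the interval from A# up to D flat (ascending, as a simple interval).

doubly diminished fourth

The letter names run A→D, a span of 3 letter steps, so the interval is some kind of fourth.
A# to Db is 3 semitones. A perfect fourth is 5, so 3 makes it doubly diminished.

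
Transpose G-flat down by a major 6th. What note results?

G down a major sixth is Bb, so the target letter is B.
From Gb, a major sixth is 9 semitones down: Bbb.

Bbb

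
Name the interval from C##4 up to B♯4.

minor seventh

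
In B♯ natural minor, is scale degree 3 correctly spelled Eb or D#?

Each scale degree takes a distinct letter name. Degree 3 of a scale on B must use the letter D.
D# and Eb are enharmonically the same pitch, but only D# uses the letter D, so it is the correct spelling here.

D#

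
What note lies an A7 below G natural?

G down a major seventh is Ab, so the target letter is A.
From G, an augmented seventh is 12 semitones down: Abb.

Abb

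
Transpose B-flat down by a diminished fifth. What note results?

B down a perfect fifth is E, so the target letter is E.
From Bb, a diminished fifth is 6 semitones down: E.

E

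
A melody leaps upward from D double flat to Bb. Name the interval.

Counting letters D–E–F–G–A–B gives a sixth.
Dbb→Bb = 10 semitones, 1 wider than the major sixth (9), so augmented.

augmented sixth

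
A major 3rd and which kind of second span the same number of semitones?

A major third spans 4 semitones.
A second spanning 4 semitones is doubly augmented (the major second is 2).

doubly augmented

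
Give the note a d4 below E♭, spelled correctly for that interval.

E down a perfect fourth is B, so the target letter is B.
From Eb, a diminished fourth is 4 semitones down: B.

B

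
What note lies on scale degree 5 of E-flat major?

Bb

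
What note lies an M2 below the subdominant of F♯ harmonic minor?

The subdominant of F# harmonic minor is B.
A major second (2 semitones) below B lands on the letter A, giving A.

A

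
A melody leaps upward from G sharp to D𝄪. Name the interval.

augmented fifth

Counting letters G–A–B–C–D gives a fifth.
G#→D## = 8 semitones, 1 wider than the perfect fifth (7), so augmented.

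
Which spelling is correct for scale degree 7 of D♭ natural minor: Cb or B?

Each scale degree takes a distinct letter name. Degree 7 of a scale on D must use the letter C.
Cb and B are enharmonically the same pitch, but only Cb uses the letter C, so it is the correct spelling here.

Cb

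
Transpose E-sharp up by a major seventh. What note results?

A seventh above E lands on the letter D.
A major seventh spans 11 semitones, so E# moves to pitch class 4. On the letter D that is D##.

D##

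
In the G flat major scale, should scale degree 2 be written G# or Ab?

Ab

Each scale degree takes a distinct letter name. Degree 2 of a scale on G must use the letter A.
Ab and G# are enharmonically the same pitch, but only Ab uses the letter A, so it is the correct spelling here.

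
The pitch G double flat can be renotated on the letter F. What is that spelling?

Plain F sits at the same pitch as Gbb, so on the letter F the same pitch needs a natural: F.

F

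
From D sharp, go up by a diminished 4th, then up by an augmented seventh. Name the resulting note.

A diminished fourth up from D# is G (letter G, 4 semitones up).
An augmented seventh up from G is F## (letter F, 12 semitones up).

F##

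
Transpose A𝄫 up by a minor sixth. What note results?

A sixth above A lands on the letter F.
A minor sixth spans 8 semitones, so Abb moves to pitch class 3. On the letter F that is Fbb.

Fbb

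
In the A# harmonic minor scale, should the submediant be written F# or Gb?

F#

Each scale degree takes a distinct letter name. Degree 6 of a scale on A must use the letter F.
F# and Gb are enharmonically the same pitch, but only F# uses the letter F, so it is the correct spelling here.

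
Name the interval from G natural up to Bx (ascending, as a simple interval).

doubly augmented third

Counting letters G–A–B gives a third.
G→B## = 6 semitones, 2 wider than the major third (4), so doubly augmented.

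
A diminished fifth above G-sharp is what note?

A fifth above G lands on the letter D.
A diminished fifth spans 6 semitones, so G# moves to pitch class 2. On the letter D that is D.

D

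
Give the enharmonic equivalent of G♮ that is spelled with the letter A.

G is pitch class 7. The letter A alone is pitch class 9.
To reach pitch class 7 from A requires an offset of -2 semitones, i.e. double flat: Abb.

Abb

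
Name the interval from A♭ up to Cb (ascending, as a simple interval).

minor third

The letter names run A→C, a span of 2 letter steps, so the interval is some kind of third.
Ab to Cb is 3 semitones. A major third is 4, so 3 makes it minor.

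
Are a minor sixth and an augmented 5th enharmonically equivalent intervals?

Yes

A minor sixth spans 8 semitones; an augmented fifth spans 8.
They are enharmonically equivalent.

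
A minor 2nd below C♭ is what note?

C down a major second is Bb, so the target letter is B.
From Cb, a minor second is 1 semitone down: Bb.

Bb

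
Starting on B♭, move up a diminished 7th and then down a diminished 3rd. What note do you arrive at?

A diminished seventh up from Bb is Abb (letter A, 9 semitones up).
A diminished third down from Abb is F (letter F, 2 semitones down).

F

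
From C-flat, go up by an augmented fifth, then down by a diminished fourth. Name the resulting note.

D#

An augmented fifth up from Cb is G (letter G, 8 semitones up).
A diminished fourth down from G is D# (letter D, 4 semitones down).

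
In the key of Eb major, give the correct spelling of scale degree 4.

Ab

Degree 4 takes the letter 3 steps above E, which is A.
In major, degree 4 sits 5 semitones above the tonic. Eb + 5 semitones is pitch class 8, spelled on A as Ab.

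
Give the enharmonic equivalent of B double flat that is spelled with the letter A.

A

Bbb is pitch class 9. The letter A alone is pitch class 9.
Pitch class 9 on A needs no accidental: A.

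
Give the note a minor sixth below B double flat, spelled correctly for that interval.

Db

B down a major sixth is D, so the target letter is D.
From Bbb, a minor sixth is 8 semitones down: Db.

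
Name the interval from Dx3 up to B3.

Counting letters D–E–F–G–A–B gives a sixth.
D##→B = 7 semitones, 2 narrower than the major sixth (9), so diminished.

diminished sixth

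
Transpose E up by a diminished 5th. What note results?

E up a perfect fifth is B, so the target letter is B.
From E, a diminished fifth is 6 semitones up: Bb.

Bb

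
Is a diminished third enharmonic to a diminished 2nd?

No

A diminished third spans 2 semitones; a diminished second spans 0.
The spans differ, so they are not enharmonic equivalents.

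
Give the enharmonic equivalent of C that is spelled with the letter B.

B#

C is pitch class 0. The letter B alone is pitch class 11.
To reach pitch class 0 from B requires an offset of +1 semitone, i.e. sharp: B#.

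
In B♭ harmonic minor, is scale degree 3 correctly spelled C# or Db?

Db

Each scale degree takes a distinct letter name. Degree 3 of a scale on B must use the letter D.
Db and C# are enharmonically the same pitch, but only Db uses the letter D, so it is the correct spelling here.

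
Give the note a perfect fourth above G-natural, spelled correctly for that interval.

C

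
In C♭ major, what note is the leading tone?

Degree 7 takes the letter 6 steps above C, which is B.
In major, degree 7 sits 11 semitones above the tonic. Cb + 11 semitones is pitch class 10, spelled on B as Bb.

Bb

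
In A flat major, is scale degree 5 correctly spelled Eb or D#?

Eb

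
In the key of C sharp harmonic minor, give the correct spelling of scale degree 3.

E

The C# harmonic minor scale runs C# D# E F# G# A B#.
Degree 3 is E.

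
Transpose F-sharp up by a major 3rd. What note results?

A#

F up a major third is A, so the target letter is A.
From F#, a major third is 4 semitones up: A#.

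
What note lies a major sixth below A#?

C#

A sixth below A lands on the letter C.
A major sixth spans 9 semitones, so A# moves to pitch class 1. On the letter C that is C#.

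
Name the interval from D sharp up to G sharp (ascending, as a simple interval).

perfect fourth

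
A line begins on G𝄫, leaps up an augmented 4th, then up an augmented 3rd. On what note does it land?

E

An augmented fourth up from Gbb is Cb (letter C, 6 semitones up).
An augmented third up from Cb is E (letter E, 5 semitones up).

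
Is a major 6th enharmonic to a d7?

A major sixth spans 9 semitones; a diminished seventh spans 9.
They are enharmonically equivalent.

Yes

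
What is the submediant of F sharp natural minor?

D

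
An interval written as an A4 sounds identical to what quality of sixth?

An augmented fourth spans 6 semitones.
A sixth spanning 6 semitones is doubly diminished (the major sixth is 9).

doubly diminished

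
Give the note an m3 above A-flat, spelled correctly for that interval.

A up a major third is C#, so the target letter is C.
From Ab, a minor third is 3 semitones up: Cb.

Cb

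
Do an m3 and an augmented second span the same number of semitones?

Yes

A minor third spans 3 semitones; an augmented second spans 3.
They are enharmonically equivalent.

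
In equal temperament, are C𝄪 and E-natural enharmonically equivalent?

No

C## is pitch class 2; E is pitch class 4.
The pitch classes differ (2 vs. 4), so they are not enharmonic equivalents.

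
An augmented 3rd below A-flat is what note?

A third below A lands on the letter F.
An augmented third spans 5 semitones, so Ab moves to pitch class 3. On the letter F that is Fbb.

Fbb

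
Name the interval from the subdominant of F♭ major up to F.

The subdominant of Fb major is Bbb.
Bbb up to F: letters B→F make it a fifth; 8 semitones makes it augmented.

augmented fifth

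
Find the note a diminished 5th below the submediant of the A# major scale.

B##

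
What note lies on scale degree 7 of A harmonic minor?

The A harmonic minor scale runs A B C D E F G#.
Degree 7 is G#.

G#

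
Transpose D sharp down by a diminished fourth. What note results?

A##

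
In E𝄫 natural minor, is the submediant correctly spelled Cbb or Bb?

Each scale degree takes a distinct letter name. Degree 6 of a scale on E must use the letter C.
Cbb and Bb are enharmonically the same pitch, but only Cbb uses the letter C, so it is the correct spelling here.

Cbb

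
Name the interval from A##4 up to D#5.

diminished fourth

Counting letters A–B–C–D gives a fourth.
A##→D# = 4 semitones, 1 narrower than the perfect fourth (5), so diminished.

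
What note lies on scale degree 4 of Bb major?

The Bb major scale runs Bb C D Eb F G A.
Degree 4 is Eb.

Eb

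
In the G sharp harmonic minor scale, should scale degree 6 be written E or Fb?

E

Each scale degree takes a distinct letter name. Degree 6 of a scale on G must use the letter E.
E and Fb are enharmonically the same pitch, but only E uses the letter E, so it is the correct spelling here.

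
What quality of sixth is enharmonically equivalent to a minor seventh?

A minor seventh spans 10 semitones.
A sixth spanning 10 semitones is augmented (the major sixth is 9).

augmented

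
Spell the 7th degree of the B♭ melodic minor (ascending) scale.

Degree 7 takes the letter 6 steps above B, which is A.
In melodic minor (ascending), degree 7 sits 11 semitones above the tonic. Bb + 11 semitones is pitch class 9, spelled on A as A.

A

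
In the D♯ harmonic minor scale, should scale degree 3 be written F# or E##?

Each scale degree takes a distinct letter name. Degree 3 of a scale on D must use the letter F.
F# and E## are enharmonically the same pitch, but only F# uses the letter F, so it is the correct spelling here.

F#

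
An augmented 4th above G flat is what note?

C

G up a perfect fourth is C, so the target letter is C.
From Gb, an augmented fourth is 6 semitones up: C.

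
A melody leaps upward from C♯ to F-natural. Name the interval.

diminished fourth

Counting letters C–D–E–F gives a fourth.
C#→F = 4 semitones, 1 narrower than the perfect fourth (5), so diminished.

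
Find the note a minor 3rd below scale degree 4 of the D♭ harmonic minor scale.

Scale degree 4 of Db harmonic minor is Gb.
A minor third (3 semitones) below Gb lands on the letter E, giving Eb.

Eb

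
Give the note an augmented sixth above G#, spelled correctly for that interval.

E##

G up a major sixth is E, so the target letter is E.
From G#, an augmented sixth is 10 semitones up: E##.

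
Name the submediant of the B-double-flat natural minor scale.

The Bbb natural minor scale runs Bbb Cb Dbb Ebb Fb Gbb Abb.
Degree 6 is Gbb.

Gbb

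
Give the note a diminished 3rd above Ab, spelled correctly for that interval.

A up a major third is C#, so the target letter is C.
From Ab, a diminished third is 2 semitones up: Cbb.

Cbb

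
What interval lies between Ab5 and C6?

major third

Counting letters A–B–C gives a third.
Ab→C = 4 semitones, exactly the major third.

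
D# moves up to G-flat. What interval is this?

Counting letters D–E–F–G gives a fourth.
D#→Gb = 3 semitones, 2 narrower than the perfect fourth (5), so doubly diminished.

doubly diminished fourth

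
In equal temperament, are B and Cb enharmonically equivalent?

B = pitch class 11 and Cb = pitch class 11 — the same pitch class, so they are enharmonic equivalents.

Yes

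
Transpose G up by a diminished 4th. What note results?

A fourth above G lands on the letter C.
A diminished fourth spans 4 semitones, so G moves to pitch class 11. On the letter C that is Cb.

Cb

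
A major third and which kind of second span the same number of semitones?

A major third spans 4 semitones.
A second spanning 4 semitones is doubly augmented (the major second is 2).

doubly augmented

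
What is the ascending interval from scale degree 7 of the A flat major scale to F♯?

Scale degree 7 of Ab major is G.
G up to F#: letters G→F make it a seventh; 11 semitones makes it major.

major seventh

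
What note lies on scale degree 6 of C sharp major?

Degree 6 takes the letter 5 steps above C, which is A.
In major, degree 6 sits 9 semitones above the tonic. C# + 9 semitones is pitch class 10, spelled on A as A#.

A#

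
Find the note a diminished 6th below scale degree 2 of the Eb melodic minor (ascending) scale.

A#

Scale degree 2 of Eb melodic minor (ascending) is F.
A diminished sixth (7 semitones) below F lands on the letter A, giving A#.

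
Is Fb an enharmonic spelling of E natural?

Fb is pitch class 4; E is pitch class 4.
All spellings map to pitch class 4, so they are enharmonically equivalent.

Yes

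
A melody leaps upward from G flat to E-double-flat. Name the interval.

minor sixth

Counting letters G–A–B–C–D–E gives a sixth.
Gb→Ebb = 8 semitones, 1 narrower than the major sixth (9), so minor.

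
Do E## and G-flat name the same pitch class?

Yes

E## = pitch class 6 and Gb = pitch class 6 — the same pitch class, so they are enharmonic equivalents.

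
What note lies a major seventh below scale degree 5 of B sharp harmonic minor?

G#

Scale degree 5 of B# harmonic minor is F##.
A major seventh (11 semitones) below F## lands on the letter G, giving G#.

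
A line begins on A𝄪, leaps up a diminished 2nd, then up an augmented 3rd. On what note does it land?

D##

A diminished second up from A## is B (letter B, 0 semitones up).
An augmented third up from B is D## (letter D, 5 semitones up).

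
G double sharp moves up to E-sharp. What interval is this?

minor sixth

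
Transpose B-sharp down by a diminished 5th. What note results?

E##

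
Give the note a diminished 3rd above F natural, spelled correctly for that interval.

F up a major third is A, so the target letter is A.
From F, a diminished third is 2 semitones up: Abb.

Abb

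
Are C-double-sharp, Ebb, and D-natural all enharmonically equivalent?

Yes

C## is pitch class 2; Ebb is pitch class 2; D is pitch class 2.
All spellings map to pitch class 2, so they are enharmonically equivalent.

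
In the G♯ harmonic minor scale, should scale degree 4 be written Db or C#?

C#

Each scale degree takes a distinct letter name. Degree 4 of a scale on G must use the letter C.
C# and Db are enharmonically the same pitch, but only C# uses the letter C, so it is the correct spelling here.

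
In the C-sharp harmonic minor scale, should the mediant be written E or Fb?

E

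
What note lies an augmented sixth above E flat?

C#

E up a major sixth is C#, so the target letter is C.
From Eb, an augmented sixth is 10 semitones up: C#.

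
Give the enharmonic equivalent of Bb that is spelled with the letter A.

A#

Plain A sits 1 semitone below Bb, so on the letter A the same pitch needs a sharp: A#.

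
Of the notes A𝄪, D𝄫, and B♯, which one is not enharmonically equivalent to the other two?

In 12-tone equal temperament, enharmonic equivalents share a pitch class. A## is pitch class 11; Dbb is pitch class 0; B# is pitch class 0.
Dbb and B# share pitch class 0, while A## is pitch class 11.

A##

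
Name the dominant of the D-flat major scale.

Ab

Degree 5 takes the letter 4 steps above D, which is A.
In major, degree 5 sits 7 semitones above the tonic. Db + 7 semitones is pitch class 8, spelled on A as Ab.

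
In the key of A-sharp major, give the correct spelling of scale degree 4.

Degree 4 takes the letter 3 steps above A, which is D.
In major, degree 4 sits 5 semitones above the tonic. A# + 5 semitones is pitch class 3, spelled on D as D#.

D#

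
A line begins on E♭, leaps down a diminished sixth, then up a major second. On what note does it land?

A#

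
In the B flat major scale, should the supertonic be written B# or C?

Each scale degree takes a distinct letter name. Degree 2 of a scale on B must use the letter C.
C and B# are enharmonically the same pitch, but only C uses the letter C, so it is the correct spelling here.

C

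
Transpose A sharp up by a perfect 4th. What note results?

A up a perfect fourth is D, so the target letter is D.
From A#, a perfect fourth is 5 semitones up: D#.

D#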